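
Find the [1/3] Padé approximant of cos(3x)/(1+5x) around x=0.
(1 - 3*x/4)/(153*x**3/8 + 3*x**2/4 + 17*x/4 + 1)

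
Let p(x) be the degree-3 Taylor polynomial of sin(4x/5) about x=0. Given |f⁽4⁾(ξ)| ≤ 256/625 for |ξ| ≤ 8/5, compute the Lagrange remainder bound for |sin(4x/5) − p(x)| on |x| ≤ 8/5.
131072/1171875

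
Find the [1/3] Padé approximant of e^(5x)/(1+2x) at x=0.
(15*x/4 + 1)/(325*x**3/24 - 35*x**2/4 + 3*x/4 + 1)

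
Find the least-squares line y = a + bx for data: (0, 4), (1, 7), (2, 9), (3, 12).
a = 41/10, b = 13/5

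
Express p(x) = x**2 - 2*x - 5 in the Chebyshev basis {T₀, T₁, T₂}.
(-9/2)T₀ + (-2)T₁ + (1/2)T₂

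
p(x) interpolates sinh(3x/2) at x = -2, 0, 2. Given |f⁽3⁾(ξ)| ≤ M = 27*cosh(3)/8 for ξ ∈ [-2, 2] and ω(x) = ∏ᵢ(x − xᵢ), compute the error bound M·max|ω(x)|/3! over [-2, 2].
sqrt(3)*cosh(3)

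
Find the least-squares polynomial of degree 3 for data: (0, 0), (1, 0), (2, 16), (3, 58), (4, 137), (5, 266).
-13/126 + (-2567/756)x + (121/63)x² + (203/108)x³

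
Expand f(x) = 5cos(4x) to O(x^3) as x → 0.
5 - 40*x**2 + O(x**3)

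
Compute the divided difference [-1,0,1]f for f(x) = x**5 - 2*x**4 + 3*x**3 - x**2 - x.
-3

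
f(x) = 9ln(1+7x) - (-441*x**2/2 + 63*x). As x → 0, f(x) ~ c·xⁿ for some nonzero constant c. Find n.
3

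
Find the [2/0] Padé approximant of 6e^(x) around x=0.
3*x**2 + 6*x + 6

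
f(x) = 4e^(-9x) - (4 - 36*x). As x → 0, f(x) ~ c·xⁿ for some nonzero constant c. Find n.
2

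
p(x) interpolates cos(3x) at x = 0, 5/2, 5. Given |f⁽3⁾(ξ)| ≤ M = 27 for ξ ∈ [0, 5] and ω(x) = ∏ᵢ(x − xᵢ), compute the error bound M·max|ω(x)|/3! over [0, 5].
125*sqrt(3)/8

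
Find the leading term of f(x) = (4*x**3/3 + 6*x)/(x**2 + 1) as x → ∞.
4*x/3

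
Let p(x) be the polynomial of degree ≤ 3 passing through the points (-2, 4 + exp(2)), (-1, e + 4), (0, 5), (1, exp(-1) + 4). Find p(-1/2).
(-1 + e*(-exp(2) + 9*e + 73))*exp(-1)/16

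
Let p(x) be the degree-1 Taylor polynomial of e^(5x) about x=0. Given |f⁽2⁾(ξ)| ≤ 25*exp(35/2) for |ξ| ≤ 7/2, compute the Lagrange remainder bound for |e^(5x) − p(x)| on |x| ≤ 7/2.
1225*exp(35/2)/8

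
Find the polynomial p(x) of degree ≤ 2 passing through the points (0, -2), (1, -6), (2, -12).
-x**2 - 3*x - 2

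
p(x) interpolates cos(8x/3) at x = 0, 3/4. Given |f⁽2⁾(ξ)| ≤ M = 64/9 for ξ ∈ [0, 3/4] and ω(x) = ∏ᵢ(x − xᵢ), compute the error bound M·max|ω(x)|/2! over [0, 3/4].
1/2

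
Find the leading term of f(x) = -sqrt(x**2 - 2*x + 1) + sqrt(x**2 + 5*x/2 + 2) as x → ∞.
9/4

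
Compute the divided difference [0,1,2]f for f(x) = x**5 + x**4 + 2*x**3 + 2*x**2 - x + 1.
30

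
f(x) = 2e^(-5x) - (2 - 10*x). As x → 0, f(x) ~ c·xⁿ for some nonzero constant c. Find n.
2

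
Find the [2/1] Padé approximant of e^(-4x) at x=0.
(8*x**2/3 - 8*x/3 + 1)/(4*x/3 + 1)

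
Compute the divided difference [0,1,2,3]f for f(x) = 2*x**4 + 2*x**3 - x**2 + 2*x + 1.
14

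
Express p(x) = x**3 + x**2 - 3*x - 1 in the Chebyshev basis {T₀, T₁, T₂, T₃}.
(-1/2)T₀ + (-9/4)T₁ + (1/2)T₂ + (1/4)T₃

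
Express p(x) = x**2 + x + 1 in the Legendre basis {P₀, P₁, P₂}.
(4/3)P₀ + P₁ + (2/3)P₂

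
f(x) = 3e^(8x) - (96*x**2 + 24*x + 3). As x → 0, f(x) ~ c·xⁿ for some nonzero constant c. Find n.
3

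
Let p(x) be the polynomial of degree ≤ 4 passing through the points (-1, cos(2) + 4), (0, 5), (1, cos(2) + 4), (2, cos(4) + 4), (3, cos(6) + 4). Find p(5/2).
35*cos(4)/32 - 75*cos(2)/128 + 35*cos(6)/128 + 135/32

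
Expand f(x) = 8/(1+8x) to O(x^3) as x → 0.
8 - 64*x + 512*x**2 + O(x**3)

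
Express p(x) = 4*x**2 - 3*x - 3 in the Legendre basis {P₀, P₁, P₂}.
(-5/3)P₀ + (-3)P₁ + (8/3)P₂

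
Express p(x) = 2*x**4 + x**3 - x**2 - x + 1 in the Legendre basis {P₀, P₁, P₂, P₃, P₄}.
(16/15)P₀ + (-2/5)P₁ + (10/21)P₂ + (2/5)P₃ + (16/35)P₄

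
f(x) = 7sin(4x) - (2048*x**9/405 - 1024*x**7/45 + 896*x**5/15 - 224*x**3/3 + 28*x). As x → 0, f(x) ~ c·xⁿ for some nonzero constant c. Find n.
11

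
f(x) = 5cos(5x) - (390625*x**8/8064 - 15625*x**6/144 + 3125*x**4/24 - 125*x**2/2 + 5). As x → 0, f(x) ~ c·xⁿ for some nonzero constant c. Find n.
10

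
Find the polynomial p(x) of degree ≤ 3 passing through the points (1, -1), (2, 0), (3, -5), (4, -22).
-x**3 + 3*x**2 - x - 2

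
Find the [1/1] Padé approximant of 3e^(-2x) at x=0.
(3 - 3*x)/(x + 1)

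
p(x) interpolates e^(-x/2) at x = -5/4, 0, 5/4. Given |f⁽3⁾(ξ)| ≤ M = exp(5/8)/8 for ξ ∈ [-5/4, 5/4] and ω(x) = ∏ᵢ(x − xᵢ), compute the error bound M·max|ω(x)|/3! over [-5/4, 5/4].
125*sqrt(3)*exp(5/8)/13824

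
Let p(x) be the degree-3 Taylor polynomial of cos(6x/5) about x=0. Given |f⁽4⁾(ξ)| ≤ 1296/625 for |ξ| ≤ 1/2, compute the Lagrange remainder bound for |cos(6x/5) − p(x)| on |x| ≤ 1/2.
27/5000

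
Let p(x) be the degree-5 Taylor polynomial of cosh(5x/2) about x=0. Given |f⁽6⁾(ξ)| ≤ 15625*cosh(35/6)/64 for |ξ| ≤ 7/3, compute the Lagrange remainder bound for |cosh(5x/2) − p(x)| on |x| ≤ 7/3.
367653125*cosh(35/6)/6718464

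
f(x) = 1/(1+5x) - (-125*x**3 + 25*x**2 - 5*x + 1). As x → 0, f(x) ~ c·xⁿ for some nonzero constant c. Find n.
4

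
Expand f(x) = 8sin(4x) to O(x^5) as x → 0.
32*x - 256*x**3/3 + O(x**5)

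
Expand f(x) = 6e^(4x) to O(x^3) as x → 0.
6 + 24*x + 48*x**2 + O(x**3)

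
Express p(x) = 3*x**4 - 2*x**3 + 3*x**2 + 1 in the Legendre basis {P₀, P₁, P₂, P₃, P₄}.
(13/5)P₀ + (-6/5)P₁ + (26/7)P₂ + (-4/5)P₃ + (24/35)P₄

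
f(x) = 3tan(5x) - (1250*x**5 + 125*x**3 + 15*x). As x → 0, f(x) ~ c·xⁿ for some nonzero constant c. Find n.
7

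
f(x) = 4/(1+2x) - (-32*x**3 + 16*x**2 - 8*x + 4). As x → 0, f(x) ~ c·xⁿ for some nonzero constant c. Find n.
4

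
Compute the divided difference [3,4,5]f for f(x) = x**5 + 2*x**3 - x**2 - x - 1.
683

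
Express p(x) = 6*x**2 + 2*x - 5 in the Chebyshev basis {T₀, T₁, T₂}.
(-2)T₀ + (2)T₁ + (3)T₂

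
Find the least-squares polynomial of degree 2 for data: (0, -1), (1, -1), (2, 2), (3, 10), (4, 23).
-27/35 + (-207/70)x + (31/14)x²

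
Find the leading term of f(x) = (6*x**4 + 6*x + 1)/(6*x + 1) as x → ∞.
x**3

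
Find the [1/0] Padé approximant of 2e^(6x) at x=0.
12*x + 2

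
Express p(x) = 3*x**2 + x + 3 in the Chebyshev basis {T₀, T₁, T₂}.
(9/2)T₀ + T₁ + (3/2)T₂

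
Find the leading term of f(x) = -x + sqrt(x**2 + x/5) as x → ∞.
1/10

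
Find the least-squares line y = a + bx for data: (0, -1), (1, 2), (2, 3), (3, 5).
a = -3/5, b = 19/10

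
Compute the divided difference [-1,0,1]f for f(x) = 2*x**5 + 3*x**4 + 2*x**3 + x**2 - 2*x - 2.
4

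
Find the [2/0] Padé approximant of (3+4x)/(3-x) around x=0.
5*x**2/9 + 5*x/3 + 1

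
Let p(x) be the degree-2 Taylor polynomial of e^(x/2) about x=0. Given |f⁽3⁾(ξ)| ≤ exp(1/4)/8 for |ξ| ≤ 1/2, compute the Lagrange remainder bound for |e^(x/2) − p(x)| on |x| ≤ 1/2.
exp(1/4)/384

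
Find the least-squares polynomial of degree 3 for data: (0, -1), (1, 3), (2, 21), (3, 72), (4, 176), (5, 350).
-17/18 + (2231/756)x + (-577/252)x² + (85/27)x³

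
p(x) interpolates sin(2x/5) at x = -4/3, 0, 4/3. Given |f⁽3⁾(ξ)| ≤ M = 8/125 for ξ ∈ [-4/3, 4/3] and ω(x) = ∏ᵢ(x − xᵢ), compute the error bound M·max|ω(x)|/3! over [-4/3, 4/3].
512*sqrt(3)/91125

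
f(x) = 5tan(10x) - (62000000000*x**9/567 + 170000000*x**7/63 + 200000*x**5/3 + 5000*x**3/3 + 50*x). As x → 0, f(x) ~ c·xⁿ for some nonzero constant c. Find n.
11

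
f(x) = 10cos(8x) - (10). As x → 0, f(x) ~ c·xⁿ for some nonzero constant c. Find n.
2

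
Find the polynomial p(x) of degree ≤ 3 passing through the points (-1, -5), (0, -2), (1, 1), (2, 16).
2*x**3 + x - 2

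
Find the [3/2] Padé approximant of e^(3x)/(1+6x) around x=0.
(3177*x**3/2620 + 6021*x**2/2620 + 297*x/131 + 1)/(-11529*x**2/2620 + 690*x/131 + 1)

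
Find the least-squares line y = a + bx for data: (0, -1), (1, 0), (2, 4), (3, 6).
a = -3/2, b = 5/2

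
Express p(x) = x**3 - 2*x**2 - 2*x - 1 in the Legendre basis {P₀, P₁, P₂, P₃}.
(-5/3)P₀ + (-7/5)P₁ + (-4/3)P₂ + (2/5)P₃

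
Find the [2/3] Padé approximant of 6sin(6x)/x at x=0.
(36 - 756*x**2/5)/(9*x**2/5 + 1)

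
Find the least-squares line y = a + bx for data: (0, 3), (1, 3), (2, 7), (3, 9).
a = 11/5, b = 11/5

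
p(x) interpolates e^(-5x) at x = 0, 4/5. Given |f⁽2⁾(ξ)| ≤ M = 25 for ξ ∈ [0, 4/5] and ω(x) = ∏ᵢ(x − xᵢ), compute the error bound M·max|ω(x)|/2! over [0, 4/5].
2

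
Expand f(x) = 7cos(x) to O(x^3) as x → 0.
7 - 7*x**2/2 + O(x**3)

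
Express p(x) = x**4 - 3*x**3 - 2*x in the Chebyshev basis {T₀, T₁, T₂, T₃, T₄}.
(3/8)T₀ + (-17/4)T₁ + (1/2)T₂ + (-3/4)T₃ + (1/8)T₄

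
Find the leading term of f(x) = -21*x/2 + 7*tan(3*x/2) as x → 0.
63*x**3/8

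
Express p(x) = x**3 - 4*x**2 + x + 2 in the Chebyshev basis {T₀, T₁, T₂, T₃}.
(7/4)T₁ + (-2)T₂ + (1/4)T₃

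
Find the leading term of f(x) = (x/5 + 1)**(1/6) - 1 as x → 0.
x/30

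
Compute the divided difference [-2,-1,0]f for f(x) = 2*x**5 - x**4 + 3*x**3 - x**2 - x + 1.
-47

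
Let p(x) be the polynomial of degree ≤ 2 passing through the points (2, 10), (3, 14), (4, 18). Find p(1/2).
4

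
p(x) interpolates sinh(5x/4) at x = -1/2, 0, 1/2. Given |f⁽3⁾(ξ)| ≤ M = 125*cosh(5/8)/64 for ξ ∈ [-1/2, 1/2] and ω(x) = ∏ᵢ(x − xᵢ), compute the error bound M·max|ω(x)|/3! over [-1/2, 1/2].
125*sqrt(3)*cosh(5/8)/13824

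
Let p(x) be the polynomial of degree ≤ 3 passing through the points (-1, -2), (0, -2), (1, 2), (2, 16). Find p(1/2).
-7/8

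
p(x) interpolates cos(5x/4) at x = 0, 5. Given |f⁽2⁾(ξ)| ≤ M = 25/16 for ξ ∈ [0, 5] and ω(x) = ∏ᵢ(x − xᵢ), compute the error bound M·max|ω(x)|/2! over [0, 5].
625/128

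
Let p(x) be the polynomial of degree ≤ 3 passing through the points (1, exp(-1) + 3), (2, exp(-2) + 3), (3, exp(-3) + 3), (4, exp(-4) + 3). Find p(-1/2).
(-189*exp(2) - 35 + 135*e + 105*exp(3) + 48*exp(4))*exp(-4)/16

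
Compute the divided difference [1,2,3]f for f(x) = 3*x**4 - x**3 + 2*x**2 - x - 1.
71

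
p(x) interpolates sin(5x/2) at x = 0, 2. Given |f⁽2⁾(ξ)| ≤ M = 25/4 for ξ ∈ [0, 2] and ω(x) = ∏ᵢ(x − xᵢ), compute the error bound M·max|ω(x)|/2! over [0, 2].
25/8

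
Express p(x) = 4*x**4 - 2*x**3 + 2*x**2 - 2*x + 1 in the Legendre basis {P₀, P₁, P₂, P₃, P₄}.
(37/15)P₀ + (-16/5)P₁ + (76/21)P₂ + (-4/5)P₃ + (32/35)P₄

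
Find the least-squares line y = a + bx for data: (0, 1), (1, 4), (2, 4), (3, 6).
a = 3/2, b = 3/2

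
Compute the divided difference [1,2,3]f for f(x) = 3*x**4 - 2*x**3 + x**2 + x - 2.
64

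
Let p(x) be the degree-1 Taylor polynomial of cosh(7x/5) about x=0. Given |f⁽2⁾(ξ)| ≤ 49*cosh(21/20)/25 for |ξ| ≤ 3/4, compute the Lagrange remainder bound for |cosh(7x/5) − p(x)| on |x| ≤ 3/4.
441*cosh(21/20)/800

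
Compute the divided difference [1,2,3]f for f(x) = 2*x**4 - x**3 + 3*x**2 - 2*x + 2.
47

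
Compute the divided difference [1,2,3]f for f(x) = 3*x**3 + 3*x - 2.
18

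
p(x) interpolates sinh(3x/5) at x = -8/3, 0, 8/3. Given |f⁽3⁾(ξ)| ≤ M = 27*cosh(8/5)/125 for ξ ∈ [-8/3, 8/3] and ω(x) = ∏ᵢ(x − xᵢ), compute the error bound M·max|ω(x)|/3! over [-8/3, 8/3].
512*sqrt(3)*cosh(8/5)/3375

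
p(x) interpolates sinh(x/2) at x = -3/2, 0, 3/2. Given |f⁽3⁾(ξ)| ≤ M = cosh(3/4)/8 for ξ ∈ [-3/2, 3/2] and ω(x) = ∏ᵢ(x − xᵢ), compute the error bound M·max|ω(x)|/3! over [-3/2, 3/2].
sqrt(3)*cosh(3/4)/64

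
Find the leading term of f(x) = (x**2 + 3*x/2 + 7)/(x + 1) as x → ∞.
x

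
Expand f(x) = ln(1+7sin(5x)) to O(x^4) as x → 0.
35*x - 1225*x**2/2 + 84875*x**3/6 + O(x**4)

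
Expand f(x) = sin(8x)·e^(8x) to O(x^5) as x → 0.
8*x + 64*x**2 + 512*x**3/3 + O(x**5)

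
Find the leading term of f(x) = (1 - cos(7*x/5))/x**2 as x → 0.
49/50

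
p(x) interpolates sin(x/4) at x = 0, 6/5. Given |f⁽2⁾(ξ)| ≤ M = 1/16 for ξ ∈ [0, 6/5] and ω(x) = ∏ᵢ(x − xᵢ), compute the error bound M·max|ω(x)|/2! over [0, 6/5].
9/800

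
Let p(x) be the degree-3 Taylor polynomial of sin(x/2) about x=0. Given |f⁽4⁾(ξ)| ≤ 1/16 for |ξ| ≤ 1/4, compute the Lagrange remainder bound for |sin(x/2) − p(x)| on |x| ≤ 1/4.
1/98304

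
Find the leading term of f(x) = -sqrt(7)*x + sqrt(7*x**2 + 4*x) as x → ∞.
2*sqrt(7)/7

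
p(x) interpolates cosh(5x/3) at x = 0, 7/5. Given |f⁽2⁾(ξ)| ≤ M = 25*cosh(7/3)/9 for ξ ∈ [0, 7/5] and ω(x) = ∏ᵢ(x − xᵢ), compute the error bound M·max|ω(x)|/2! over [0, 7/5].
49*cosh(7/3)/72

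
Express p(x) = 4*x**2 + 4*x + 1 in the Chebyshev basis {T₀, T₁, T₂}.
(3)T₀ + (4)T₁ + (2)T₂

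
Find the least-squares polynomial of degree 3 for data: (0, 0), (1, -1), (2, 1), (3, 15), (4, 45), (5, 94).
29/126 + (-311/108)x + (19/252)x² + (23/27)x³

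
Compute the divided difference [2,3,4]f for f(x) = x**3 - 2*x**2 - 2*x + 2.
7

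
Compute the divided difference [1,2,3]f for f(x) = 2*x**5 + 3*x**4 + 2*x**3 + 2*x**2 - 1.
269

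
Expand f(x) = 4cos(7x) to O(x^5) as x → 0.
4 - 98*x**2 + 2401*x**4/6 + O(x**5)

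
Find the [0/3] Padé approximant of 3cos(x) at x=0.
3/(x**2/2 + 1)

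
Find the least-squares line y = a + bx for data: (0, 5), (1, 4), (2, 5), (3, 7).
a = 21/5, b = 7/10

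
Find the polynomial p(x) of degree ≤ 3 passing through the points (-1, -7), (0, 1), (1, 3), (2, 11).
2*x**3 - 3*x**2 + 3*x + 1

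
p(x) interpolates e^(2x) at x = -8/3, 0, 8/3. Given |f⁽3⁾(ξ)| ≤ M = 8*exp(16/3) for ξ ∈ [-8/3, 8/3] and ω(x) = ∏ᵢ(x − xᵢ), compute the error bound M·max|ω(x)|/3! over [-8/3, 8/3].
4096*sqrt(3)*exp(16/3)/729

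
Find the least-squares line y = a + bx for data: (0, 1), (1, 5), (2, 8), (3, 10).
a = 3/2, b = 3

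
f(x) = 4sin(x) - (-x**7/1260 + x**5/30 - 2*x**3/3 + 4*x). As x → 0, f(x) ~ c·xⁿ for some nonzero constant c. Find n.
9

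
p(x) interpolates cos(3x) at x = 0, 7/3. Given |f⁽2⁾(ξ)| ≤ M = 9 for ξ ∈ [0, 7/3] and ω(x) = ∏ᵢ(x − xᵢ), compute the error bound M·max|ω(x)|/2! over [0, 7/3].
49/8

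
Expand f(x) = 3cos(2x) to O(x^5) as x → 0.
3 - 6*x**2 + 2*x**4 + O(x**5)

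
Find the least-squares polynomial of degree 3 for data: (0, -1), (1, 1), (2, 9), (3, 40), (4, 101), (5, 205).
-50/63 + (209/378)x + (-89/63)x² + (103/54)x³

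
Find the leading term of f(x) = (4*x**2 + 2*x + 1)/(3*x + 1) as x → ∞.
4*x/3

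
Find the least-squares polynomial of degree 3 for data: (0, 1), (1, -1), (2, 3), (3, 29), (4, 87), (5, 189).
74/63 + (-1007/378)x + (-269/126)x² + (55/27)x³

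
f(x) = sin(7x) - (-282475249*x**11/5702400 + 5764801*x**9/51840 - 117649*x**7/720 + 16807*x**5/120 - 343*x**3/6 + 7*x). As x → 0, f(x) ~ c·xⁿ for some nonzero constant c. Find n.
13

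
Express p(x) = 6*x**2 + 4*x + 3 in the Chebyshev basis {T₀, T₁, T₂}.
(6)T₀ + (4)T₁ + (3)T₂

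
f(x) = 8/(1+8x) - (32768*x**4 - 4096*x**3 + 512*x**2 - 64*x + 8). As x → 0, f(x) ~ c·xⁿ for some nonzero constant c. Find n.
5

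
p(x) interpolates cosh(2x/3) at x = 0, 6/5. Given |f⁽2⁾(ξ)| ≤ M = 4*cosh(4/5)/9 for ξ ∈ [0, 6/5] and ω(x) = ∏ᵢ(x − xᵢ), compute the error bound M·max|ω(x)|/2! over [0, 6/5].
2*cosh(4/5)/25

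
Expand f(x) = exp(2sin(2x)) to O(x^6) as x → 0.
1 + 4*x + 8*x**2 + 8*x**3 - 184*x**5/15 + O(x**6)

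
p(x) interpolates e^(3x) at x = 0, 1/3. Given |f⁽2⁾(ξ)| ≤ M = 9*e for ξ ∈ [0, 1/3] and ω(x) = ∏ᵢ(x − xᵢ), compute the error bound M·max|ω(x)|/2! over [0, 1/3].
e/8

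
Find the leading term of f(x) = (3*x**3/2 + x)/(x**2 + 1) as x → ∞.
3*x/2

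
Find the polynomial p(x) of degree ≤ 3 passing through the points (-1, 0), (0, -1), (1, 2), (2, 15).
x**3 + 2*x**2 - 1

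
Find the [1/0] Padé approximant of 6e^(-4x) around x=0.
6 - 24*x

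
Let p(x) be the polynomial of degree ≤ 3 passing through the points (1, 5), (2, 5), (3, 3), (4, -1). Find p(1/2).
17/4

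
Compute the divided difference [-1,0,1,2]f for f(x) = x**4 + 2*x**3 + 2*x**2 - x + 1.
4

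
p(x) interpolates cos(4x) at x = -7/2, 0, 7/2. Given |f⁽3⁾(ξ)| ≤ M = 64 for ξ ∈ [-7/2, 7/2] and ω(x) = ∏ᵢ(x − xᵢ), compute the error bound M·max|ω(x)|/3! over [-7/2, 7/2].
2744*sqrt(3)/27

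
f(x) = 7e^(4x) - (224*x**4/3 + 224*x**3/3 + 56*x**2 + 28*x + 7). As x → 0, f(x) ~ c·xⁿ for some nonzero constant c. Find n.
5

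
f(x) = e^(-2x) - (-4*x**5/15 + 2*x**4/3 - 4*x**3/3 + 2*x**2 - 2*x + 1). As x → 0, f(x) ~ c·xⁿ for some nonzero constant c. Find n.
6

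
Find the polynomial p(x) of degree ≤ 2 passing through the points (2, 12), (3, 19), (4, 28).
x**2 + 2*x + 4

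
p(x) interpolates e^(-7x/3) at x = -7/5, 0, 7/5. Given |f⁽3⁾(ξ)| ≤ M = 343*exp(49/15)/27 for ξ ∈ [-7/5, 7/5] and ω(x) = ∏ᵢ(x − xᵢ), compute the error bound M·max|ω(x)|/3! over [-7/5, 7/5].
117649*sqrt(3)*exp(49/15)/91125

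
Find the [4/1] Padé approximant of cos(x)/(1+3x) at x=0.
(x**4/24 - x**2/2 + 1)/(3*x + 1)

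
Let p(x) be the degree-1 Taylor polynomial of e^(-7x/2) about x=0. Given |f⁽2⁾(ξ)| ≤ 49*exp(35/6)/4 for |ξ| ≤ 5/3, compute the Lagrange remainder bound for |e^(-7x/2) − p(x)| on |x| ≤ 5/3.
1225*exp(35/6)/72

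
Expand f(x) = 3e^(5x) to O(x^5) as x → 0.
3 + 15*x + 75*x**2/2 + 125*x**3/2 + 625*x**4/8 + O(x**5)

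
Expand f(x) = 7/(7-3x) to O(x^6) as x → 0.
1 + 3*x/7 + 9*x**2/49 + 27*x**3/343 + 81*x**4/2401 + 243*x**5/16807 + O(x**6)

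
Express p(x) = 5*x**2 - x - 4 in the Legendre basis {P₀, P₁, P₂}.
(-7/3)P₀ - P₁ + (10/3)P₂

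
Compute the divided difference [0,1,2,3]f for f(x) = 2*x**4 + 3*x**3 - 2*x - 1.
15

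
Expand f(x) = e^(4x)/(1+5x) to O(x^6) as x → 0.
1 - x + 13*x**2 - 163*x**3/3 + 847*x**4/3 - 21047*x**5/15 + O(x**6)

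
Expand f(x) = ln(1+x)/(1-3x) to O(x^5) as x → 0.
x + 5*x**2/2 + 47*x**3/6 + 93*x**4/4 + O(x**5)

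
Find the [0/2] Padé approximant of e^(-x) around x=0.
1/(x**2/2 + x + 1)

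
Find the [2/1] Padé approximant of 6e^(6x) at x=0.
(36*x**2 + 24*x + 6)/(1 - 2*x)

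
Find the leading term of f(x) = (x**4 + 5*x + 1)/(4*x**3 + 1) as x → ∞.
x/4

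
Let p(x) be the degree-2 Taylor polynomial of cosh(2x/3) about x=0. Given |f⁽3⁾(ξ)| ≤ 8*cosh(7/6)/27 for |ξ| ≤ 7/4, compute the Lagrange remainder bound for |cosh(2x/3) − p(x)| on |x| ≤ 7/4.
343*cosh(7/6)/1296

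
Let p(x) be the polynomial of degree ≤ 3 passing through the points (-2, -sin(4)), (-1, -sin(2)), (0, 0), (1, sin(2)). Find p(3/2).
5*sin(4)/16 + 7*sin(2)/8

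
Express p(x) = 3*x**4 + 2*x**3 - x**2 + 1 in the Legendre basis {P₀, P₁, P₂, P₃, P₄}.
(19/15)P₀ + (6/5)P₁ + (22/21)P₂ + (4/5)P₃ + (24/35)P₄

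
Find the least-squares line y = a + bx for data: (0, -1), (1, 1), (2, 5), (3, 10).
a = -9/5, b = 37/10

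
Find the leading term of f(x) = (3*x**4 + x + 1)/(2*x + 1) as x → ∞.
3*x**3/2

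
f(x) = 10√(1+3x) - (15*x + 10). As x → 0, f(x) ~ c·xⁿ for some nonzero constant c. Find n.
2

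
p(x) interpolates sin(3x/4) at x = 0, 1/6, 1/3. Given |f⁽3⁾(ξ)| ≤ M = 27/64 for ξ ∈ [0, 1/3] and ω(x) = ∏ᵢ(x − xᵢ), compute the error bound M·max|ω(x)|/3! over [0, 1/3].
sqrt(3)/13824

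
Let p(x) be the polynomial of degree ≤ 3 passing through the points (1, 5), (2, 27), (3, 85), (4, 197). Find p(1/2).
15/8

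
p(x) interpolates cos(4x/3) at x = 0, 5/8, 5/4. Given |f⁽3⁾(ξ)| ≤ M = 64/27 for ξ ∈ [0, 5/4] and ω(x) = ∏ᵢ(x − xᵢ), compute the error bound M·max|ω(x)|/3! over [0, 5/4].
125*sqrt(3)/5832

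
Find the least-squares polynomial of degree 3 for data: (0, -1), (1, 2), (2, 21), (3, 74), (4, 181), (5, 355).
-6/7 + (-2/21)x + (-9/28)x² + (35/12)x³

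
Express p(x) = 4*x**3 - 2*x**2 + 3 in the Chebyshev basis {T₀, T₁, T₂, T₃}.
(2)T₀ + (3)T₁ - T₂ + T₃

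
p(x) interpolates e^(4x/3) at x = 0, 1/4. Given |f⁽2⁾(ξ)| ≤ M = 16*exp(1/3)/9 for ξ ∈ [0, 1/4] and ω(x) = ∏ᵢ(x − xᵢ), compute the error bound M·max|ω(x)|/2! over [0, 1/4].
exp(1/3)/72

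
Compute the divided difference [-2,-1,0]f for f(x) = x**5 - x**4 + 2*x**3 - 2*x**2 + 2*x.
-30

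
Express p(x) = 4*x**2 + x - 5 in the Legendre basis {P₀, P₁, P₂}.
(-11/3)P₀ + P₁ + (8/3)P₂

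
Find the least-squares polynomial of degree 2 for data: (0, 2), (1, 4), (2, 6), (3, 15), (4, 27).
86/35 + (-113/70)x + (27/14)x²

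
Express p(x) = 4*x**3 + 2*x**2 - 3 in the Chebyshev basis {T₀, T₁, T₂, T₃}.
(-2)T₀ + (3)T₁ + T₂ + T₃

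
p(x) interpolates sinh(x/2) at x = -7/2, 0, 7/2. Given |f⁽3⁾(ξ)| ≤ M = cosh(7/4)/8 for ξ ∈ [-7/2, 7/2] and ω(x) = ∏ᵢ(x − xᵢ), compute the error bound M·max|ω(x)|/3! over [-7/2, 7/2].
343*sqrt(3)*cosh(7/4)/1728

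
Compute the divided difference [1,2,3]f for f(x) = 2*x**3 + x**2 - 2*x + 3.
13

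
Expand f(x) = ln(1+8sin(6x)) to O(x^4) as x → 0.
48*x - 1152*x**2 + 36576*x**3 + O(x**4)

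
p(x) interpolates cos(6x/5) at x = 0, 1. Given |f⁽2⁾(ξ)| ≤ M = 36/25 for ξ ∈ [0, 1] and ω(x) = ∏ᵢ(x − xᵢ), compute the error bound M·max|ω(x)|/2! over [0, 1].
9/50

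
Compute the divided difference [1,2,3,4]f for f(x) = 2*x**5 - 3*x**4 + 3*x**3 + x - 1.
103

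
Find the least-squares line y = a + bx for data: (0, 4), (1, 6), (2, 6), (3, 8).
a = 21/5, b = 6/5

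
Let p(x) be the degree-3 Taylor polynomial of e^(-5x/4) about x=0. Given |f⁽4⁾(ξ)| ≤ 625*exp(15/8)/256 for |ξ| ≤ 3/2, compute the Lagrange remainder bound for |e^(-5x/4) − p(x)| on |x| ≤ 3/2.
16875*exp(15/8)/32768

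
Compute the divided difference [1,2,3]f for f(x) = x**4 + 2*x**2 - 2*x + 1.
27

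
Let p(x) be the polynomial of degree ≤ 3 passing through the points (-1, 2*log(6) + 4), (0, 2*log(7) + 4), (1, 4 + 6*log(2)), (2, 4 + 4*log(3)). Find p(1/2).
4 + log(56*2**(1/4)*3**(5/8)*7**(1/8)/3)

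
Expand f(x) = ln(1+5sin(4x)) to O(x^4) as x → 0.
20*x - 200*x**2 + 7840*x**3/3 + O(x**4)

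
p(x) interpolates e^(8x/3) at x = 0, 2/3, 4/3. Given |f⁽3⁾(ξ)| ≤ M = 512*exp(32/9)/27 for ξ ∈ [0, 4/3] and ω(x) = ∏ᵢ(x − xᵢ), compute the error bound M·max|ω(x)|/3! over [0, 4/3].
4096*sqrt(3)*exp(32/9)/19683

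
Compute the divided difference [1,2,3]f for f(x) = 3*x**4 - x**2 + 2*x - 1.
74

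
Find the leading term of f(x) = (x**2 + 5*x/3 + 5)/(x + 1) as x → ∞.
x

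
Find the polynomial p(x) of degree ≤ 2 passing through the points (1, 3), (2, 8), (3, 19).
3*x**2 - 4*x + 4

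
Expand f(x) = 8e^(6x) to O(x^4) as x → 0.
8 + 48*x + 144*x**2 + 288*x**3 + O(x**4)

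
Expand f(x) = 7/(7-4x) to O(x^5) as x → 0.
1 + 4*x/7 + 16*x**2/49 + 64*x**3/343 + 256*x**4/2401 + O(x**5)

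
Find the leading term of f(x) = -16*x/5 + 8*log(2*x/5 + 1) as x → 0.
-16*x**2/25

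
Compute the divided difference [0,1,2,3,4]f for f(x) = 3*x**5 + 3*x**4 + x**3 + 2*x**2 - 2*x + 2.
33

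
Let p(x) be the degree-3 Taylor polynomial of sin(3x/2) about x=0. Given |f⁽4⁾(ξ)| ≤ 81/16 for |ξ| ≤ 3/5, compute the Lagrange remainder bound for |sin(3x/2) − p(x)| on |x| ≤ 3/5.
2187/80000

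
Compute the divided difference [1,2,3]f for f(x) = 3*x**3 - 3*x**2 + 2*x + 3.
15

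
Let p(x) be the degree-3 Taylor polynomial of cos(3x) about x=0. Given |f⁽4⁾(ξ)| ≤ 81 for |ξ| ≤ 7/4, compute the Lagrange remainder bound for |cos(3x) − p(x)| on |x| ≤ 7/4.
64827/2048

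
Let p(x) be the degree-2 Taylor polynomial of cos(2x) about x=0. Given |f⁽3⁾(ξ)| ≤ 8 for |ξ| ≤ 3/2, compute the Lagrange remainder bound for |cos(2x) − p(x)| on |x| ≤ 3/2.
9/2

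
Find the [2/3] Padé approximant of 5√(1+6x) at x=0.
(315*x**2/4 + 42*x + 5)/(-27*x**3/20 + 81*x**2/20 + 27*x/5 + 1)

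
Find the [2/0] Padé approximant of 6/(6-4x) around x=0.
4*x**2/9 + 2*x/3 + 1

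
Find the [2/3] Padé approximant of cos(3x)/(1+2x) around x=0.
(1 - 15*x**2/4)/(3*x**3/2 + 3*x**2/4 + 2*x + 1)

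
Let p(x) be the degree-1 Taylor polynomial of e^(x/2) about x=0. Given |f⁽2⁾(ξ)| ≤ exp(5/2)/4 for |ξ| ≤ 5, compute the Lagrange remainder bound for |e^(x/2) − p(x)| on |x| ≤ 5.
25*exp(5/2)/8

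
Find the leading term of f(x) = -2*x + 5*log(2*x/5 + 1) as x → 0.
-2*x**2/5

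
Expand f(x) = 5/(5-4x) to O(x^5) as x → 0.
1 + 4*x/5 + 16*x**2/25 + 64*x**3/125 + 256*x**4/625 + O(x**5)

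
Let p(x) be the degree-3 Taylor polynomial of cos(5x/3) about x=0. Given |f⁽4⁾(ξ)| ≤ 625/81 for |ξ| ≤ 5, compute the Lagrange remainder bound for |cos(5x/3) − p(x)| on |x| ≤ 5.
390625/1944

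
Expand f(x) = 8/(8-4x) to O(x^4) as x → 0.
1 + x/2 + x**2/4 + x**3/8 + O(x**4)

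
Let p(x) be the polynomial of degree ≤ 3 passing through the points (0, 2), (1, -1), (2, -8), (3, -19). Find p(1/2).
1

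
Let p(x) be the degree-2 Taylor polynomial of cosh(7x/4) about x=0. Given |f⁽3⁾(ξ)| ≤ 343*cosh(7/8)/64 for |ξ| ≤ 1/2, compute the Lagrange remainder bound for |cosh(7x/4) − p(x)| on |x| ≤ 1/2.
343*cosh(7/8)/3072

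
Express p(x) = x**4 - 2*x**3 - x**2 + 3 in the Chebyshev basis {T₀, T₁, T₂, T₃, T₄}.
(23/8)T₀ + (-3/2)T₁ + (-1/2)T₃ + (1/8)T₄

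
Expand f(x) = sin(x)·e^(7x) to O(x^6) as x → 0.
x + 7*x**2 + 73*x**3/3 + 56*x**4 + 2879*x**5/30 + O(x**6)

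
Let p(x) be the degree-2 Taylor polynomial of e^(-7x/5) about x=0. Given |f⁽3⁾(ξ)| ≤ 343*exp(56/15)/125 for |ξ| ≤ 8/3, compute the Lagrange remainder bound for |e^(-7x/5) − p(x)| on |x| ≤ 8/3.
87808*exp(56/15)/10125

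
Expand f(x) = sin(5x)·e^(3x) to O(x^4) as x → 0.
5*x + 15*x**2 + 5*x**3/3 + O(x**4)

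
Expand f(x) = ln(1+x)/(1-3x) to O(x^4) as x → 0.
x + 5*x**2/2 + 47*x**3/6 + O(x**4)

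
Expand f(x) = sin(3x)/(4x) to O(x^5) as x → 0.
3/4 - 9*x**2/8 + 81*x**4/160 + O(x**5)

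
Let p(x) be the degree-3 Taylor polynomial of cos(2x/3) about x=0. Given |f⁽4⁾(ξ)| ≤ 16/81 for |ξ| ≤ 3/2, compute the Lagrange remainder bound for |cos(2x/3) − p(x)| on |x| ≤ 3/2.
1/24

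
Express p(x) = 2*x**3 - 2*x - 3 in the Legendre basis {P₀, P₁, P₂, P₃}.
(-3)P₀ + (-4/5)P₁ + (4/5)P₃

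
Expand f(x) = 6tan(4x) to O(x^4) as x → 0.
24*x + 128*x**3 + O(x**4)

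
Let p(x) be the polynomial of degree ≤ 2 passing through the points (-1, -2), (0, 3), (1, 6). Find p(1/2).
19/4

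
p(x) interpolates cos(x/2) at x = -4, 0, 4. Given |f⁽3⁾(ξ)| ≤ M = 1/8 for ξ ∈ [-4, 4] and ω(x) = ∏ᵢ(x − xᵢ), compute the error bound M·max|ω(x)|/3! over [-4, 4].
8*sqrt(3)/27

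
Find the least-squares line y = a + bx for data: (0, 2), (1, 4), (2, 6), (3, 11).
a = 7/5, b = 29/10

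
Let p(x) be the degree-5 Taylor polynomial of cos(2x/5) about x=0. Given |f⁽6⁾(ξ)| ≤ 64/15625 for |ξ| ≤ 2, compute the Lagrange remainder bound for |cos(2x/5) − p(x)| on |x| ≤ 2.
256/703125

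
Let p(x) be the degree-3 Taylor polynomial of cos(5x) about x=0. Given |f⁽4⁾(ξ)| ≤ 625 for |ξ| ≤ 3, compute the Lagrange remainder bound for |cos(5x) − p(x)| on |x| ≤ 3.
16875/8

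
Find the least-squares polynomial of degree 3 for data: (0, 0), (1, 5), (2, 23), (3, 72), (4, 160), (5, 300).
5/21 + (1/18)x + (155/84)x² + (73/36)x³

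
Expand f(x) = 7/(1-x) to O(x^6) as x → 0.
7 + 7*x + 7*x**2 + 7*x**3 + 7*x**4 + 7*x**5 + O(x**6)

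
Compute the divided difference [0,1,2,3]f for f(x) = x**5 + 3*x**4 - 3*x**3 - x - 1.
40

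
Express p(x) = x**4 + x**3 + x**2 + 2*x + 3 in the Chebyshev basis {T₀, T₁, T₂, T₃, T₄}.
(31/8)T₀ + (11/4)T₁ + T₂ + (1/4)T₃ + (1/8)T₄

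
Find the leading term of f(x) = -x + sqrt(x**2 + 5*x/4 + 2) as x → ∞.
5/8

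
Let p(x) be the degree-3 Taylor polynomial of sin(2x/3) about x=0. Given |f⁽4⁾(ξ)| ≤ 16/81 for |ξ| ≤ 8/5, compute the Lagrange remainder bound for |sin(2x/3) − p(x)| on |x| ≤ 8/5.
8192/151875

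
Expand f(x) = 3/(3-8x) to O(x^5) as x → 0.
1 + 8*x/3 + 64*x**2/9 + 512*x**3/27 + 4096*x**4/81 + O(x**5)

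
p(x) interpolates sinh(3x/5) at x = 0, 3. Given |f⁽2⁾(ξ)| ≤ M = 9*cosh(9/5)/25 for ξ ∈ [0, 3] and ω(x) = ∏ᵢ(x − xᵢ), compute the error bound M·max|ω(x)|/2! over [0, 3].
81*cosh(9/5)/200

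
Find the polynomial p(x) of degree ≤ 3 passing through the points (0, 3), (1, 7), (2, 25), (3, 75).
3*x**3 - 2*x**2 + 3*x + 3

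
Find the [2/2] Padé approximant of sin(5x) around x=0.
5*x/(25*x**2/6 + 1)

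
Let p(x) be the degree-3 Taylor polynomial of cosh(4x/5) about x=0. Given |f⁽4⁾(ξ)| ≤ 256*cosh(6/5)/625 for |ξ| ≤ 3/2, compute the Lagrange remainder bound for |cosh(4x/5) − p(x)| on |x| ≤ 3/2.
54*cosh(6/5)/625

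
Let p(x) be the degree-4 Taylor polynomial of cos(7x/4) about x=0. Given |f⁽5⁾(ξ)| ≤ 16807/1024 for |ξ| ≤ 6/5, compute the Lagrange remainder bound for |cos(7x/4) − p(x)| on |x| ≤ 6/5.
1361367/4000000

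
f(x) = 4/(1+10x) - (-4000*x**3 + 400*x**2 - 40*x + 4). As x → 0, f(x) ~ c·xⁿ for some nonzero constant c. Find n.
4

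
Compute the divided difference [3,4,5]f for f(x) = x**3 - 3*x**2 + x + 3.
9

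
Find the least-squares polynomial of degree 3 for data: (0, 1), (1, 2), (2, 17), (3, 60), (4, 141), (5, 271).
71/63 + (-1301/378)x + (503/252)x² + (205/108)x³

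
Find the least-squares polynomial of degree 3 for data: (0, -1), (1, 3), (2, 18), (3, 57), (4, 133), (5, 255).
-55/63 + (571/378)x + (2/63)x² + (107/54)x³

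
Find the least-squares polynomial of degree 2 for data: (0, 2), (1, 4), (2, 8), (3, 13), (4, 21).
72/35 + (69/70)x + (13/14)x²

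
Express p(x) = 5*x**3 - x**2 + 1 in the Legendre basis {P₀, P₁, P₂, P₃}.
(2/3)P₀ + (3)P₁ + (-2/3)P₂ + (2)P₃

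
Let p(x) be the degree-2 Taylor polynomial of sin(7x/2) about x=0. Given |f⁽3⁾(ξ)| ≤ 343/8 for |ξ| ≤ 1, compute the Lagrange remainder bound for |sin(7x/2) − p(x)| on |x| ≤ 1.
343/48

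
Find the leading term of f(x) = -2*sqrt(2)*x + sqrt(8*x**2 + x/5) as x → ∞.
sqrt(2)/40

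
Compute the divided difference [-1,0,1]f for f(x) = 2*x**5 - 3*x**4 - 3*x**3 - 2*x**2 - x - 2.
-5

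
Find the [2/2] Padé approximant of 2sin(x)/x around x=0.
(2 - 7*x**2/30)/(x**2/20 + 1)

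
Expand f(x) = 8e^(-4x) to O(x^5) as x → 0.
8 - 32*x + 64*x**2 - 256*x**3/3 + 256*x**4/3 + O(x**5)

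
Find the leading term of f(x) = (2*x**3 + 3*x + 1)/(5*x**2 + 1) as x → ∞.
2*x/5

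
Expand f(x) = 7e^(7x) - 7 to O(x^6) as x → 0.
49*x + 343*x**2/2 + 2401*x**3/6 + 16807*x**4/24 + 117649*x**5/120 + O(x**6)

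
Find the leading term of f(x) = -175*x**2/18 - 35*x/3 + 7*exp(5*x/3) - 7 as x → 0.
875*x**3/162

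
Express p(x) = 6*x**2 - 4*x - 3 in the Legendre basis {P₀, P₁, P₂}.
-P₀ + (-4)P₁ + (4)P₂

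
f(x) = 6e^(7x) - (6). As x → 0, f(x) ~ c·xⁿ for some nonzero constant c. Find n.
1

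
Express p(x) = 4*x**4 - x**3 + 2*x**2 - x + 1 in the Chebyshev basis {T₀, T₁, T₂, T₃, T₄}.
(7/2)T₀ + (-7/4)T₁ + (3)T₂ + (-1/4)T₃ + (1/2)T₄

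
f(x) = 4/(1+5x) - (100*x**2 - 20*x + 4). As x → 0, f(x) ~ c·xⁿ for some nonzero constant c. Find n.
3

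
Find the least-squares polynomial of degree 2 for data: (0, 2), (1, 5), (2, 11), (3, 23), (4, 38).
73/35 + (3/7)x + (15/7)x²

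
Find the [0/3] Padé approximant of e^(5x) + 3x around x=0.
1/(-1997*x**3/6 + 103*x**2/2 - 8*x + 1)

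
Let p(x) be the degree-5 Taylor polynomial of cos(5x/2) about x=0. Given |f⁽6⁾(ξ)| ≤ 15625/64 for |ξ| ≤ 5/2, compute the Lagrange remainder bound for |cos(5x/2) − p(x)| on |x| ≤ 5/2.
48828125/589824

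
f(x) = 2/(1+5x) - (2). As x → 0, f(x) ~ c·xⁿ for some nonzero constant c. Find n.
1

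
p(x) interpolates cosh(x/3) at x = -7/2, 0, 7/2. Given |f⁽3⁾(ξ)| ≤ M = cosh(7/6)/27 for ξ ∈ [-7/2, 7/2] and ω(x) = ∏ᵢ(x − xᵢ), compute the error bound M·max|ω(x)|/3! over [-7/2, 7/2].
343*sqrt(3)*cosh(7/6)/5832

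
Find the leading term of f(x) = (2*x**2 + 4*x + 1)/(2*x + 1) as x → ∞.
x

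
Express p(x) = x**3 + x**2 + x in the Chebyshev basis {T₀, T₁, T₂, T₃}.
(1/2)T₀ + (7/4)T₁ + (1/2)T₂ + (1/4)T₃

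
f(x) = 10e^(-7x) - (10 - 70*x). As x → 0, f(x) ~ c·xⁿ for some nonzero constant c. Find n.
2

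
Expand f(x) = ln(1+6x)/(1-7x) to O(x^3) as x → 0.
6*x + 24*x**2 + O(x**3)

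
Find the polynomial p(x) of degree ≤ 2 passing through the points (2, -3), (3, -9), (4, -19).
-2*x**2 + 4*x - 3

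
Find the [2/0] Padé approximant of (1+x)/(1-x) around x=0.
2*x**2 + 2*x + 1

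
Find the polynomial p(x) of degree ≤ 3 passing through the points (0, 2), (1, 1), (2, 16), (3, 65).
3*x**3 - x**2 - 3*x + 2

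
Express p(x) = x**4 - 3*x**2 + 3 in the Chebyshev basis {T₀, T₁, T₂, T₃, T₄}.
(15/8)T₀ - T₂ + (1/8)T₄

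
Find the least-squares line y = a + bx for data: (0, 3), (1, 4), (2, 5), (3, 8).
a = 13/5, b = 8/5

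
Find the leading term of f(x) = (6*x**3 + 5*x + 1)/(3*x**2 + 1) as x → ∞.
2*x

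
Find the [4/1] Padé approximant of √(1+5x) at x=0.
(375*x**4/128 - 25*x**3/8 + 45*x**2/8 + 6*x + 1)/(7*x/2 + 1)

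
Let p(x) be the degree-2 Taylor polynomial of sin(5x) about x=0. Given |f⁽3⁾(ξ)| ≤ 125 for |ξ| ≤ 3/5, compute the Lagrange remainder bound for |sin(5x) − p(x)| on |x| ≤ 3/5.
9/2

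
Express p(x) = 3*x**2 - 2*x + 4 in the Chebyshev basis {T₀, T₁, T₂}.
(11/2)T₀ + (-2)T₁ + (3/2)T₂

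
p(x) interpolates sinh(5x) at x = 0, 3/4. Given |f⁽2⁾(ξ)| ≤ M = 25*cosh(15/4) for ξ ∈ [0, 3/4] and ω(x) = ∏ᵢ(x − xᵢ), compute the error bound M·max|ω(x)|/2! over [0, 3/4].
225*cosh(15/4)/128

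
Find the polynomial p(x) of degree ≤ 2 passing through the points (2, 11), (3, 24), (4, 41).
2*x**2 + 3*x - 3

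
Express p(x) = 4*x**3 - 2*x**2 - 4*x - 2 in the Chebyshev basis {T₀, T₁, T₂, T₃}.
(-3)T₀ - T₁ - T₂ + T₃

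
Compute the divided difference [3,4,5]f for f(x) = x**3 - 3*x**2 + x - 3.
9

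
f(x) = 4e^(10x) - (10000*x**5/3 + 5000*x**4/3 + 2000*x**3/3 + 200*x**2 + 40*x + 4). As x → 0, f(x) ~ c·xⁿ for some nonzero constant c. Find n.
6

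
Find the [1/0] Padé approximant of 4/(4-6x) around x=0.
3*x/2 + 1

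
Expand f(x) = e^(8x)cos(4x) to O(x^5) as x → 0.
1 + 8*x + 24*x**2 + 64*x**3/3 - 224*x**4/3 + O(x**5)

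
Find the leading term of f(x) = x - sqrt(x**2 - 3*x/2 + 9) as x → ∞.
3/4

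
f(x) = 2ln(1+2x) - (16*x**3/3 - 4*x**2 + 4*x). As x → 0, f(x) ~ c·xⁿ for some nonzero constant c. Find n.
4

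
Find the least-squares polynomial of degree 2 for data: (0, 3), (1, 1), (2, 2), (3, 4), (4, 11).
109/35 + (-247/70)x + (19/14)x²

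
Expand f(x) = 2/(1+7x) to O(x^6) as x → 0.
2 - 14*x + 98*x**2 - 686*x**3 + 4802*x**4 - 33614*x**5 + O(x**6)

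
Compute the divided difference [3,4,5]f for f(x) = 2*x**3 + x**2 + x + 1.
25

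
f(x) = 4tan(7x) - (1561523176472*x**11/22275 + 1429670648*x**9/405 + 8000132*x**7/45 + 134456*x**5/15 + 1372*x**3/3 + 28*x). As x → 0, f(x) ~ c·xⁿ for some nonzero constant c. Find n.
13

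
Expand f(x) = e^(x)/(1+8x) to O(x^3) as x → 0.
1 - 7*x + 113*x**2/2 + O(x**3)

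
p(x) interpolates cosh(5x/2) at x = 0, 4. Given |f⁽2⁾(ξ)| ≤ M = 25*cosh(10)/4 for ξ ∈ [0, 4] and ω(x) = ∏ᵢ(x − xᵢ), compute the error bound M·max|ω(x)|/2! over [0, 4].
25*cosh(10)/2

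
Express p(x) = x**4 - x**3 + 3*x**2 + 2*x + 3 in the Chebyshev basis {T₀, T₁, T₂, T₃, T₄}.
(39/8)T₀ + (5/4)T₁ + (2)T₂ + (-1/4)T₃ + (1/8)T₄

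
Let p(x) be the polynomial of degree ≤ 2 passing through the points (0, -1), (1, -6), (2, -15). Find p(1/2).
-3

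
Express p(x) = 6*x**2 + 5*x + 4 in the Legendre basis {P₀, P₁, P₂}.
(6)P₀ + (5)P₁ + (4)P₂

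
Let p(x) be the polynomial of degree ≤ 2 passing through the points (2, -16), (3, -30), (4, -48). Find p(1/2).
-5/2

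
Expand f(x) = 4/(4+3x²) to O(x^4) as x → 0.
1 - 3*x**2/4 + O(x**4)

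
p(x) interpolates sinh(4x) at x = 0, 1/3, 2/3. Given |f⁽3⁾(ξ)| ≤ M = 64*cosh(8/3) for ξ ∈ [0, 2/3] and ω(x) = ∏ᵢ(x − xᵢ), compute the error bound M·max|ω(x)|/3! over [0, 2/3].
64*sqrt(3)*cosh(8/3)/729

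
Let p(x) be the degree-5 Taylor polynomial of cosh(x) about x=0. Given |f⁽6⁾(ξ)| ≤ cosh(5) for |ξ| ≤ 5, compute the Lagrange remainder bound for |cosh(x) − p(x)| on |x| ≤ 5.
3125*cosh(5)/144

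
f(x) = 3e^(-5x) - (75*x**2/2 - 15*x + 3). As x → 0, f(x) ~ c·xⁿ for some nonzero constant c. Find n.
3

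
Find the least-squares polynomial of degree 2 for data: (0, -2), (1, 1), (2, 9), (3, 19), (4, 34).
-73/35 + (11/7)x + (13/7)x²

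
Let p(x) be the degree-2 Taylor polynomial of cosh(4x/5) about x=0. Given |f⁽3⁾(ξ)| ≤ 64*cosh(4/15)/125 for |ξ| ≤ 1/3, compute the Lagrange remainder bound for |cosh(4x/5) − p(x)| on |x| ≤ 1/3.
32*cosh(4/15)/10125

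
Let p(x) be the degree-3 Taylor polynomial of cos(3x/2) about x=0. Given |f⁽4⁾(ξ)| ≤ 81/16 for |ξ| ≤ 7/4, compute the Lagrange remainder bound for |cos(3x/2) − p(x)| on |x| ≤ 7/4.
64827/32768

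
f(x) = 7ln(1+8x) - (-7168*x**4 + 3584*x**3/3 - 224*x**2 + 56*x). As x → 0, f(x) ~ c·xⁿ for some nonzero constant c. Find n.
5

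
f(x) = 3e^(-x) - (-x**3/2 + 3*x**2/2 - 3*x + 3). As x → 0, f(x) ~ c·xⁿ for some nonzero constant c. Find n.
4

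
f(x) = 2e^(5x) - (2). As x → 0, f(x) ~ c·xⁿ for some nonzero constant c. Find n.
1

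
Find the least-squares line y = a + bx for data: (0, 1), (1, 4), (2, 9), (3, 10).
a = 6/5, b = 16/5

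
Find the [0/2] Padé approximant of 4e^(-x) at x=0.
4/(x**2/2 + x + 1)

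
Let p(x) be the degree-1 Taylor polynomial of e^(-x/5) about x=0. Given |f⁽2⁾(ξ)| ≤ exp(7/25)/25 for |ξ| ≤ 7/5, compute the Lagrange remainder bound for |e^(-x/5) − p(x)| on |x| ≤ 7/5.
49*exp(7/25)/1250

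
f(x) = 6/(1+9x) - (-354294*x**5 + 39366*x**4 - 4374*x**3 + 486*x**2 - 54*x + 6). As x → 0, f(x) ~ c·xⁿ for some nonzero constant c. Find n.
6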